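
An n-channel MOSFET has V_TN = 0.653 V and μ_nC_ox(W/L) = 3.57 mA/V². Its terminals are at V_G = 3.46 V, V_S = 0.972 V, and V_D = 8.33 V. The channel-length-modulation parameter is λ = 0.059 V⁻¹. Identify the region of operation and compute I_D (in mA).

Saturation; I_D = 8.62 mA

V_GS = V_G − V_S = 3.46 − 0.972 = 2.49 V; V_DS = V_D − V_S = 8.33 − 0.972 = 7.36 V.
V_ov = V_GS − V_TN = 2.49 − 0.653 = 1.83 V.
Since V_DS = 7.36 V ≥ V_ov = 1.83 V, the device is in saturation.
I_D = ½ k_n V_ov² (1 + λ V_DS) = 0.5 × 3.57 × 1.83² × (1 + 0.059 × 7.36) = 8.62 mA.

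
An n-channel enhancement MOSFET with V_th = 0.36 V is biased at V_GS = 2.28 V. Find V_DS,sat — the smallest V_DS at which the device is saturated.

The boundary between triode and saturation is V_DS = V_GS − V_th = V_ov.
V_ov = 2.28 − 0.36 = 1.92 V.

V_DS,sat = 1.92 V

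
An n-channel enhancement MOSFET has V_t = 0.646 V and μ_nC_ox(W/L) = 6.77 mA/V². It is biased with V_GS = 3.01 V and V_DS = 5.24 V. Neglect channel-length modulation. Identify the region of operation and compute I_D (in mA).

V_ov = V_GS − V_t = 3.01 − 0.646 = 2.36 V.
Since V_DS = 5.24 V ≥ V_ov = 2.36 V, the device is in saturation.
I_D = ½ k_n V_ov² = 0.5 × 6.77 × 2.36² = 18.9 mA.

Saturation; I_D = 18.9 mA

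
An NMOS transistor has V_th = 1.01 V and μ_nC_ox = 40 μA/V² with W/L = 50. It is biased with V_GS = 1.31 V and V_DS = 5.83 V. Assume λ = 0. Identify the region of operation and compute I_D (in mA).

k_n = μ_nC_ox · (W/L) = 2 mA/V².
V_ov = V_GS − V_th = 1.31 − 1.01 = 0.3 V.
Since V_DS = 5.83 V ≥ V_ov = 0.3 V, the device is in saturation.
I_D = ½ k_n V_ov² = 0.5 × 2 × 0.3² = 0.09 mA.

Saturation; I_D = 0.0900 mA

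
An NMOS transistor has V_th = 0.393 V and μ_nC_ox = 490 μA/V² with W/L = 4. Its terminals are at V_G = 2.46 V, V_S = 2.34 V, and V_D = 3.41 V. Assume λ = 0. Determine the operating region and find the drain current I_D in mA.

V_GS = V_G − V_S = 2.46 − 2.34 = 0.12 V; V_DS = V_D − V_S = 3.41 − 2.34 = 1.07 V.
V_GS = 0.12 V < V_th = 0.393 V, so the transistor is in cutoff.

Cutoff; I_D = 0 mA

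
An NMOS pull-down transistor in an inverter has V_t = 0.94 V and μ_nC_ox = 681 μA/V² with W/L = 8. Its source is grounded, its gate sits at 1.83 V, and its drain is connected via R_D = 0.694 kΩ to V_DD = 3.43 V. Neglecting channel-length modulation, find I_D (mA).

I_D = 2.16 mA

V_GS = V_G = 1.83 V, so V_ov = 1.83 − 0.94 = 0.89 V.
k_n = μ_nC_ox · (W/L) = 5.448 mA/V².
Assume saturation: I_D = ½ k_n V_ov² = 0.5 × 5.448 × 0.89² = 2.16 mA, giving V_DS = V_DD − I_D R_D = 3.43 − 2.16 × 0.694 = 1.93 V.
V_DS = 1.93 V ≥ V_ov = 0.89 V, confirming saturation.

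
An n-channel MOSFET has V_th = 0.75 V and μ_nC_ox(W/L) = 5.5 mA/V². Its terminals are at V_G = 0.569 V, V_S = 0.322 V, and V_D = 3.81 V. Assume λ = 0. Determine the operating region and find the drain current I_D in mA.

Cutoff; I_D = 0 mA

V_GS = V_G − V_S = 0.569 − 0.322 = 0.247 V; V_DS = V_D − V_S = 3.81 − 0.322 = 3.49 V.
V_GS = 0.247 V < V_th = 0.75 V, so the transistor is in cutoff.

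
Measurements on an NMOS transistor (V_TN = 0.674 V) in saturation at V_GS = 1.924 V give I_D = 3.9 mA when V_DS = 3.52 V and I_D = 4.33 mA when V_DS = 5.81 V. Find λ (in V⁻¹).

λ = 0.0580 V⁻¹

With V_GS fixed, I_D ∝ (1 + λ V_DS) in saturation, so I_D2/I_D1 = (1 + λ V_DS2)/(1 + λ V_DS1).
4.33/3.9 = 1.11 = (1 + 5.81 λ)/(1 + 3.52 λ).
Solving: λ (I_D1 V_DS2 − I_D2 V_DS1) = I_D2 − I_D1, so λ = (4.33 − 3.9) / (3.9 × 5.81 − 4.33 × 3.52) = 0.43 / 7.42 = 0.058 V⁻¹.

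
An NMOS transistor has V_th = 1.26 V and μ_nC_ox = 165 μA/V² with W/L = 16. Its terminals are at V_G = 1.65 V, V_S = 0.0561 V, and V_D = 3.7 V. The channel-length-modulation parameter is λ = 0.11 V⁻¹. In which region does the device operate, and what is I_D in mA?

V_GS = V_G − V_S = 1.65 − 0.0561 = 1.59 V; V_DS = V_D − V_S = 3.7 − 0.0561 = 3.64 V.
k_n = μ_nC_ox · (W/L) = 2.64 mA/V².
V_ov = V_GS − V_th = 1.59 − 1.26 = 0.334 V.
Since V_DS = 3.64 V ≥ V_ov = 0.334 V, the device is in saturation.
I_D = ½ k_n V_ov² (1 + λ V_DS) = 0.5 × 2.64 × 0.334² × (1 + 0.11 × 3.64) = 0.206 mA.

Saturation; I_D = 0.206 mA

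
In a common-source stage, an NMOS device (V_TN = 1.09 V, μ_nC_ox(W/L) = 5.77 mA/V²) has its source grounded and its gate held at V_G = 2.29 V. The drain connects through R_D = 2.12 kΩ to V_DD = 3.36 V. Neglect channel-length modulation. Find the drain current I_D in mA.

V_GS = V_G = 2.29 V, so V_ov = 2.29 − 1.09 = 1.2 V.
Assume saturation: I_D = ½ k_n V_ov² = 0.5 × 5.77 × 1.2² = 4.15 mA, giving V_DS = V_DD − I_D R_D = 3.36 − 4.15 × 2.12 = -5.45 V.
But -5.45 V < V_ov = 1.2 V, so the device is actually in triode.
In triode I_D = k_n[V_ov V_DS − ½ V_DS²] and I_D = (V_DD − V_DS)/R_D. Equating: 6.12 V_DS² − 15.68 V_DS + 3.36 = 0, giving V_DS = 0.236 V (the root below V_ov).
I_D = (3.36 − 0.236) / 2.12 = 1.47 mA.

I_D = 1.47 mA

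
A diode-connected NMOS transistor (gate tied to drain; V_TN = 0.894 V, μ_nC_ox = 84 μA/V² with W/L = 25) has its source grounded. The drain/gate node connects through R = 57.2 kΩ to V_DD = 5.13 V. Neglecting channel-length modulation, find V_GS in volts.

V_GS = 1.15 V

With gate tied to drain, V_GS = V_DS ≥ V_GS − V_TN, so the device is in saturation.
k_n = μ_nC_ox · (W/L) = 2.1 mA/V².
KCL at the drain: ½ k_n (V_GS − V_TN)² = (V_DD − V_GS)/R.
Let x = V_GS − 0.894. Then 60.1 x² + x − 4.236 = 0, giving x = 0.257 V (positive root), so V_GS = 1.15 V.
I_D = (V_DD − V_GS)/R = (5.13 − 1.15) / 57.2 = 0.0696 mA.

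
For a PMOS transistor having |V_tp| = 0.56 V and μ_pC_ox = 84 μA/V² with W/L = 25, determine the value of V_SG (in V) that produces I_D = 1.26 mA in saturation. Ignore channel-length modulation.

V_SG = 1.66 V

k_p = μ_pC_ox · (W/L) = 2.1 mA/V².
In saturation I_D = ½ k_p (V_SG − |V_tp|)², so V_SG − |V_tp| = √(2 I_D / k_p) = √(2 × 1.26 / 2.1) = 1.1 V.
V_SG = 0.56 + 1.1 = 1.66 V.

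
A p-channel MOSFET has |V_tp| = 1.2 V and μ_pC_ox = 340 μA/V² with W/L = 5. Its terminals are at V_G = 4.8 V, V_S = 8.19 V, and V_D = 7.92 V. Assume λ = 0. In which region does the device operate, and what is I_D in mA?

V_SG = V_S − V_G = 8.19 − 4.8 = 3.39 V; V_SD = V_S − V_D = 8.19 − 7.92 = 0.27 V.
k_p = μ_pC_ox · (W/L) = 1.7 mA/V².
V_ov = V_SG − |V_tp| = 3.39 − 1.2 = 2.19 V.
Since V_SD = 0.27 V < V_ov = 2.19 V, the device is in the triode region.
I_D = k_p [V_ov · V_SD − ½ V_SD²] = 1.7 × [2.19 × 0.27 − 0.5 × 0.27²] = 0.943 mA.

Triode; I_D = 0.943 mA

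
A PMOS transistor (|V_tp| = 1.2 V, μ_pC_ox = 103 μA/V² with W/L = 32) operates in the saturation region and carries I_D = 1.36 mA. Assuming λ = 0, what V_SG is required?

k_p = μ_pC_ox · (W/L) = 3.296 mA/V².
In saturation I_D = ½ k_p (V_SG − |V_tp|)², so V_SG − |V_tp| = √(2 I_D / k_p) = √(2 × 1.36 / 3.296) = 0.908 V.
V_SG = 1.2 + 0.908 = 2.11 V.

V_SG = 2.11 V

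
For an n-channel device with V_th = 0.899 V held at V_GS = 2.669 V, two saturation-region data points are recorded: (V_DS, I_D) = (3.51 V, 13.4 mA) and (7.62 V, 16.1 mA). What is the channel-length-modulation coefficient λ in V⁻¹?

λ = 0.0592 V⁻¹

With V_GS fixed, I_D ∝ (1 + λ V_DS) in saturation, so I_D2/I_D1 = (1 + λ V_DS2)/(1 + λ V_DS1).
16.1/13.4 = 1.201 = (1 + 7.62 λ)/(1 + 3.51 λ).
Solving: λ (I_D1 V_DS2 − I_D2 V_DS1) = I_D2 − I_D1, so λ = (16.1 − 13.4) / (13.4 × 7.62 − 16.1 × 3.51) = 2.7 / 45.6 = 0.0592 V⁻¹.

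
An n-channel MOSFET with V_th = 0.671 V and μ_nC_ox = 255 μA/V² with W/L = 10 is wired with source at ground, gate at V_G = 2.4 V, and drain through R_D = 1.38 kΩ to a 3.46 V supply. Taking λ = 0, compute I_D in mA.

I_D = 2.10 mA

V_GS = V_G = 2.4 V, so V_ov = 2.4 − 0.671 = 1.73 V.
k_n = μ_nC_ox · (W/L) = 2.55 mA/V².
Assume saturation: I_D = ½ k_n V_ov² = 0.5 × 2.55 × 1.73² = 3.81 mA, giving V_DS = V_DD − I_D R_D = 3.46 − 3.81 × 1.38 = -1.8 V.
But -1.8 V < V_ov = 1.73 V, so the device is actually in triode.
In triode I_D = k_n[V_ov V_DS − ½ V_DS²] and I_D = (V_DD − V_DS)/R_D. Equating: 1.76 V_DS² − 7.084 V_DS + 3.46 = 0, giving V_DS = 0.569 V (the root below V_ov).
I_D = (3.46 − 0.569) / 1.38 = 2.1 mA.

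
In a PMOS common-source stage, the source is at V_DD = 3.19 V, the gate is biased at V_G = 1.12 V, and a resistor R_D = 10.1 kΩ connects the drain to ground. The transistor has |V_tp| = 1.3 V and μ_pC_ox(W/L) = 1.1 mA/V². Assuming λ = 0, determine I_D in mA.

V_SG = V_DD − V_G = 3.19 − 1.12 = 2.07 V, so V_ov = 2.07 − 1.3 = 0.77 V.
Assume saturation: I_D = ½ k_p V_ov² = 0.5 × 1.1 × 0.77² = 0.326 mA, giving V_SD = V_DD − I_D R_D = 3.19 − 0.326 × 10.1 = -0.104 V.
But -0.104 V < V_ov = 0.77 V, so the device is actually in triode.
In triode I_D = k_p[V_ov V_SD − ½ V_SD²] and I_D = (V_DD − V_SD)/R_D. Equating: 5.56 V_SD² − 9.555 V_SD + 3.19 = 0, giving V_SD = 0.453 V (the root below V_ov).
I_D = (3.19 − 0.453) / 10.1 = 0.271 mA.

I_D = 0.271 mA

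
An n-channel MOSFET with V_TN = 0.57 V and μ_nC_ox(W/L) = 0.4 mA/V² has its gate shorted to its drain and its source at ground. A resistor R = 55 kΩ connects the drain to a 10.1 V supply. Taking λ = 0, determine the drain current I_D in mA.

With gate tied to drain, V_GS = V_DS ≥ V_GS − V_TN, so the device is in saturation.
KCL at the drain: ½ k_n (V_GS − V_TN)² = (V_DD − V_GS)/R.
Let x = V_GS − 0.57. Then 11 x² + x − 9.53 = 0, giving x = 0.886 V (positive root), so V_GS = 1.46 V.
I_D = (V_DD − V_GS)/R = (10.1 − 1.46) / 55 = 0.157 mA.

I_D = 0.157 mA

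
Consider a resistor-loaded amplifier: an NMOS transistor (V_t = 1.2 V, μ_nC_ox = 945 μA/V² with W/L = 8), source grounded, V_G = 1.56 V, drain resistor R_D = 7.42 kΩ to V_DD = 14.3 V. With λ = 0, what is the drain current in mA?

V_GS = V_G = 1.56 V, so V_ov = 1.56 − 1.2 = 0.36 V.
k_n = μ_nC_ox · (W/L) = 7.56 mA/V².
Assume saturation: I_D = ½ k_n V_ov² = 0.5 × 7.56 × 0.36² = 0.49 mA, giving V_DS = V_DD − I_D R_D = 14.3 − 0.49 × 7.42 = 10.7 V.
V_DS = 10.7 V ≥ V_ov = 0.36 V, confirming saturation.

I_D = 0.490 mA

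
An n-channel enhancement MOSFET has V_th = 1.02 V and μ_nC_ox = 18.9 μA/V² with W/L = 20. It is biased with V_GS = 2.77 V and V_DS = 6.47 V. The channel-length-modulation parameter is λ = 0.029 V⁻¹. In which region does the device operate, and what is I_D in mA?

k_n = μ_nC_ox · (W/L) = 0.378 mA/V².
V_ov = V_GS − V_th = 2.77 − 1.02 = 1.75 V.
Since V_DS = 6.47 V ≥ V_ov = 1.75 V, the device is in saturation.
I_D = ½ k_n V_ov² (1 + λ V_DS) = 0.5 × 0.378 × 1.75² × (1 + 0.029 × 6.47) = 0.687 mA.

Saturation; I_D = 0.687 mA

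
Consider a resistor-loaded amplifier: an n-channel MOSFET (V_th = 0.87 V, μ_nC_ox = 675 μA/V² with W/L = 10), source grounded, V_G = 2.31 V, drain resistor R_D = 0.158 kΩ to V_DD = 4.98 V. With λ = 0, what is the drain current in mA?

V_GS = V_G = 2.31 V, so V_ov = 2.31 − 0.87 = 1.44 V.
k_n = μ_nC_ox · (W/L) = 6.75 mA/V².
Assume saturation: I_D = ½ k_n V_ov² = 0.5 × 6.75 × 1.44² = 7 mA, giving V_DS = V_DD − I_D R_D = 4.98 − 7 × 0.158 = 3.87 V.
V_DS = 3.87 V ≥ V_ov = 1.44 V, confirming saturation.

I_D = 7.00 mA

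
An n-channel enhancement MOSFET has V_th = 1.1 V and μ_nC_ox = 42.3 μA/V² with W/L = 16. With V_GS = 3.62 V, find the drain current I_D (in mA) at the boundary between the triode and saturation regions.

At the boundary V_DS = V_ov = V_GS − V_th = 3.62 − 1.1 = 2.52 V.
k_n = μ_nC_ox · (W/L) = 0.6768 mA/V².
I_D = ½ k_n V_ov² = 0.5 × 0.6768 × 2.52² = 2.15 mA.

I_D = 2.15 mA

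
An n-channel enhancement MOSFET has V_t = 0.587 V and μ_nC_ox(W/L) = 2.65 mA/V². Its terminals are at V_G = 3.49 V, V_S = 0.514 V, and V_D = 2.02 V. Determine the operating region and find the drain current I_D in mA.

V_GS = V_G − V_S = 3.49 − 0.514 = 2.98 V; V_DS = V_D − V_S = 2.02 − 0.514 = 1.51 V.
V_ov = V_GS − V_t = 2.98 − 0.587 = 2.39 V.
Since V_DS = 1.51 V < V_ov = 2.39 V, the device is in the triode region.
I_D = k_n [V_ov · V_DS − ½ V_DS²] = 2.65 × [2.39 × 1.51 − 0.5 × 1.51²] = 6.53 mA.

Triode; I_D = 6.53 mA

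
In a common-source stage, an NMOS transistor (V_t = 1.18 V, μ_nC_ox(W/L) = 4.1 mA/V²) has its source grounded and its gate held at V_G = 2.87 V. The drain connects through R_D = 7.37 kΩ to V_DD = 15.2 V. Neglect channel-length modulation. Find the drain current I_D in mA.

V_GS = V_G = 2.87 V, so V_ov = 2.87 − 1.18 = 1.69 V.
Assume saturation: I_D = ½ k_n V_ov² = 0.5 × 4.1 × 1.69² = 5.86 mA, giving V_DS = V_DD − I_D R_D = 15.2 − 5.86 × 7.37 = -28 V.
But -28 V < V_ov = 1.69 V, so the device is actually in triode.
In triode I_D = k_n[V_ov V_DS − ½ V_DS²] and I_D = (V_DD − V_DS)/R_D. Equating: 15.1 V_DS² − 52.07 V_DS + 15.2 = 0, giving V_DS = 0.322 V (the root below V_ov).
I_D = (15.2 − 0.322) / 7.37 = 2.02 mA.

I_D = 2.02 mA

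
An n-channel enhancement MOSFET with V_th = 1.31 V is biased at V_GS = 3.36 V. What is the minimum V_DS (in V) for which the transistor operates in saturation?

The boundary between triode and saturation is V_DS = V_GS − V_th = V_ov.
V_ov = 3.36 − 1.31 = 2.05 V.

V_DS,sat = 2.05 V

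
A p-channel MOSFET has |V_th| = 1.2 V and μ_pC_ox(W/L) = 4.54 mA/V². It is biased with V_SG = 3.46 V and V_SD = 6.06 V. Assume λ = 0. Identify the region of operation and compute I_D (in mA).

V_ov = V_SG − |V_th| = 3.46 − 1.2 = 2.26 V.
Since V_SD = 6.06 V ≥ V_ov = 2.26 V, the device is in saturation.
I_D = ½ k_p V_ov² = 0.5 × 4.54 × 2.26² = 11.6 mA.

Saturation; I_D = 11.6 mA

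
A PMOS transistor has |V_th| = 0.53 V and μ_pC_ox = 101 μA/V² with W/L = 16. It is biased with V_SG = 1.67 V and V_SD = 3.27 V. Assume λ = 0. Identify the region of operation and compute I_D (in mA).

Saturation; I_D = 1.05 mA

k_p = μ_pC_ox · (W/L) = 1.616 mA/V².
V_ov = V_SG − |V_th| = 1.67 − 0.53 = 1.14 V.
Since V_SD = 3.27 V ≥ V_ov = 1.14 V, the device is in saturation.
I_D = ½ k_p V_ov² = 0.5 × 1.616 × 1.14² = 1.05 mA.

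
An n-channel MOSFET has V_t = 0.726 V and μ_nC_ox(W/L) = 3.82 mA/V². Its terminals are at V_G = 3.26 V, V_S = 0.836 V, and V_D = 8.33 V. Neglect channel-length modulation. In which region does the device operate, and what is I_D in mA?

Saturation; I_D = 5.51 mA

V_GS = V_G − V_S = 3.26 − 0.836 = 2.42 V; V_DS = V_D − V_S = 8.33 − 0.836 = 7.49 V.
V_ov = V_GS − V_t = 2.42 − 0.726 = 1.7 V.
Since V_DS = 7.49 V ≥ V_ov = 1.7 V, the device is in saturation.
I_D = ½ k_n V_ov² = 0.5 × 3.82 × 1.7² = 5.51 mA.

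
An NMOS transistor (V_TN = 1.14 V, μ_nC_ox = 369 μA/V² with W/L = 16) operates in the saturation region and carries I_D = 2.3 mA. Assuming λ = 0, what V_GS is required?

V_GS = 2.02 V

k_n = μ_nC_ox · (W/L) = 5.904 mA/V².
In saturation I_D = ½ k_n (V_GS − V_TN)², so V_GS − V_TN = √(2 I_D / k_n) = √(2 × 2.3 / 5.904) = 0.883 V.
V_GS = 1.14 + 0.883 = 2.02 V.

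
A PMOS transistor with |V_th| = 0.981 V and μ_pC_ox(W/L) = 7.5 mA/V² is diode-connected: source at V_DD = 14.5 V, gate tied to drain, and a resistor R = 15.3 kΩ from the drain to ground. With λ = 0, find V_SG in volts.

V_SG = 1.46 V

With gate tied to drain, V_SG = V_SD ≥ V_SG − |V_th|, so the device is in saturation.
KCL at the drain: ½ k_p (V_SG − |V_th|)² = (V_DD − V_SG)/R.
Let x = V_SG − 0.981. Then 57.4 x² + x − 13.52 = 0, giving x = 0.477 V (positive root), so V_SG = 1.46 V.
I_D = (V_DD − V_SG)/R = (14.5 − 1.46) / 15.3 = 0.852 mA.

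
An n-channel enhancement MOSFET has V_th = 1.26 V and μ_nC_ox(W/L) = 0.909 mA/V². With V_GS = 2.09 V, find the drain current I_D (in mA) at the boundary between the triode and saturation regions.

I_D = 0.313 mA

At the boundary V_DS = V_ov = V_GS − V_th = 2.09 − 1.26 = 0.83 V.
I_D = ½ k_n V_ov² = 0.5 × 0.909 × 0.83² = 0.313 mA.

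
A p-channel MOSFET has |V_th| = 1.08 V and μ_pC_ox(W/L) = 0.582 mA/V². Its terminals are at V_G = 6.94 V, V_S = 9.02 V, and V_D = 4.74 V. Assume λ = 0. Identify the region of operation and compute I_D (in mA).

V_SG = V_S − V_G = 9.02 − 6.94 = 2.08 V; V_SD = V_S − V_D = 9.02 − 4.74 = 4.28 V.
V_ov = V_SG − |V_th| = 2.08 − 1.08 = 1 V.
Since V_SD = 4.28 V ≥ V_ov = 1 V, the device is in saturation.
I_D = ½ k_p V_ov² = 0.5 × 0.582 × 1² = 0.291 mA.

Saturation; I_D = 0.291 mA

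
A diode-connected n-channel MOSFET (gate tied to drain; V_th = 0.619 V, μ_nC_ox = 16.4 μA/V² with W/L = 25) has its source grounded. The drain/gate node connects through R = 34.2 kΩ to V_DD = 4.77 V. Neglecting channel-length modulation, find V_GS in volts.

V_GS = 1.32 V

With gate tied to drain, V_GS = V_DS ≥ V_GS − V_th, so the device is in saturation.
k_n = μ_nC_ox · (W/L) = 0.41 mA/V².
KCL at the drain: ½ k_n (V_GS − V_th)² = (V_DD − V_GS)/R.
Let x = V_GS − 0.619. Then 7.01 x² + x − 4.151 = 0, giving x = 0.701 V (positive root), so V_GS = 1.32 V.
I_D = (V_DD − V_GS)/R = (4.77 − 1.32) / 34.2 = 0.101 mA.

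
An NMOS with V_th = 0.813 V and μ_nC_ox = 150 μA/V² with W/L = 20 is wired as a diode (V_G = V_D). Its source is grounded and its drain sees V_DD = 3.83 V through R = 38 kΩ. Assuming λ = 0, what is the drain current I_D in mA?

With gate tied to drain, V_GS = V_DS ≥ V_GS − V_th, so the device is in saturation.
k_n = μ_nC_ox · (W/L) = 3 mA/V².
KCL at the drain: ½ k_n (V_GS − V_th)² = (V_DD − V_GS)/R.
Let x = V_GS − 0.813. Then 57 x² + x − 3.017 = 0, giving x = 0.221 V (positive root), so V_GS = 1.03 V.
I_D = (V_DD − V_GS)/R = (3.83 − 1.03) / 38 = 0.0736 mA.

I_D = 0.0736 mA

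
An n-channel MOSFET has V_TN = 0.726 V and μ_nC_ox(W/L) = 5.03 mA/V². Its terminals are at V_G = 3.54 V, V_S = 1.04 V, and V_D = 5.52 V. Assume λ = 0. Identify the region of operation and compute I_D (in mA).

Saturation; I_D = 7.91 mA

V_GS = V_G − V_S = 3.54 − 1.04 = 2.5 V; V_DS = V_D − V_S = 5.52 − 1.04 = 4.48 V.
V_ov = V_GS − V_TN = 2.5 − 0.726 = 1.77 V.
Since V_DS = 4.48 V ≥ V_ov = 1.77 V, the device is in saturation.
I_D = ½ k_n V_ov² = 0.5 × 5.03 × 1.77² = 7.91 mA.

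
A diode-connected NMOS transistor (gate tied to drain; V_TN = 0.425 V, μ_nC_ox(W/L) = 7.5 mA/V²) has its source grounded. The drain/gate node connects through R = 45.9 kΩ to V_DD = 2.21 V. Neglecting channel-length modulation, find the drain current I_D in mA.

With gate tied to drain, V_GS = V_DS ≥ V_GS − V_TN, so the device is in saturation.
KCL at the drain: ½ k_n (V_GS − V_TN)² = (V_DD − V_GS)/R.
Let x = V_GS − 0.425. Then 172 x² + x − 1.785 = 0, giving x = 0.099 V (positive root), so V_GS = 0.524 V.
I_D = (V_DD − V_GS)/R = (2.21 − 0.524) / 45.9 = 0.0367 mA.

I_D = 0.0367 mA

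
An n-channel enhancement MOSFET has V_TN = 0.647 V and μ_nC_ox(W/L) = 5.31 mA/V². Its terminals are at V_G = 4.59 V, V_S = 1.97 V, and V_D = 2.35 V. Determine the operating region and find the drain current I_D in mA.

Triode; I_D = 3.60 mA

V_GS = V_G − V_S = 4.59 − 1.97 = 2.62 V; V_DS = V_D − V_S = 2.35 − 1.97 = 0.38 V.
V_ov = V_GS − V_TN = 2.62 − 0.647 = 1.97 V.
Since V_DS = 0.38 V < V_ov = 1.97 V, the device is in the triode region.
I_D = k_n [V_ov · V_DS − ½ V_DS²] = 5.31 × [1.97 × 0.38 − 0.5 × 0.38²] = 3.6 mA.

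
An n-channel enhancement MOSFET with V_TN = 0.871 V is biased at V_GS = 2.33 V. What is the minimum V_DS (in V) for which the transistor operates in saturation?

V_DS,sat = 1.46 V

The boundary between triode and saturation is V_DS = V_GS − V_TN = V_ov.
V_ov = 2.33 − 0.871 = 1.46 V.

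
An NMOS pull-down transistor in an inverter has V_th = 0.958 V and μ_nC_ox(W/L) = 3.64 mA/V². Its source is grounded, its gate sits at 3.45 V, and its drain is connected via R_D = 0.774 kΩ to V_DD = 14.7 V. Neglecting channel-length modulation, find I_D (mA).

I_D = 11.3 mA

V_GS = V_G = 3.45 V, so V_ov = 3.45 − 0.958 = 2.49 V.
Assume saturation: I_D = ½ k_n V_ov² = 0.5 × 3.64 × 2.49² = 11.3 mA, giving V_DS = V_DD − I_D R_D = 14.7 − 11.3 × 0.774 = 5.95 V.
V_DS = 5.95 V ≥ V_ov = 2.49 V, confirming saturation.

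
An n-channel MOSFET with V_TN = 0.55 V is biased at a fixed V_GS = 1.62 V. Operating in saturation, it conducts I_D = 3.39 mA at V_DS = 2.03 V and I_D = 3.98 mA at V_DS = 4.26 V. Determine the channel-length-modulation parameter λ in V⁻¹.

With V_GS fixed, I_D ∝ (1 + λ V_DS) in saturation, so I_D2/I_D1 = (1 + λ V_DS2)/(1 + λ V_DS1).
3.98/3.39 = 1.174 = (1 + 4.26 λ)/(1 + 2.03 λ).
Solving: λ (I_D1 V_DS2 − I_D2 V_DS1) = I_D2 − I_D1, so λ = (3.98 − 3.39) / (3.39 × 4.26 − 3.98 × 2.03) = 0.59 / 6.36 = 0.0927 V⁻¹.

λ = 0.0927 V⁻¹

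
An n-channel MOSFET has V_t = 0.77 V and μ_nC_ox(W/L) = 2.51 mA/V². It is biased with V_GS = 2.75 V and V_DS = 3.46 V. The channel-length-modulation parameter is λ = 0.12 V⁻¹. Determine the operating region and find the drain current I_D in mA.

V_ov = V_GS − V_t = 2.75 − 0.77 = 1.98 V.
Since V_DS = 3.46 V ≥ V_ov = 1.98 V, the device is in saturation.
I_D = ½ k_n V_ov² (1 + λ V_DS) = 0.5 × 2.51 × 1.98² × (1 + 0.12 × 3.46) = 6.96 mA.

Saturation; I_D = 6.96 mA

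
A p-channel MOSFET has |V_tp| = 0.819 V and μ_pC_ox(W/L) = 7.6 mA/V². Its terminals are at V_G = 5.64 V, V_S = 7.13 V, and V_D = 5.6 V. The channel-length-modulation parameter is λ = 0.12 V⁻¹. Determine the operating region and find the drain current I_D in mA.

Saturation; I_D = 2.03 mA

V_SG = V_S − V_G = 7.13 − 5.64 = 1.49 V; V_SD = V_S − V_D = 7.13 − 5.6 = 1.53 V.
V_ov = V_SG − |V_tp| = 1.49 − 0.819 = 0.671 V.
Since V_SD = 1.53 V ≥ V_ov = 0.671 V, the device is in saturation.
I_D = ½ k_p V_ov² (1 + λ V_SD) = 0.5 × 7.6 × 0.671² × (1 + 0.12 × 1.53) = 2.03 mA.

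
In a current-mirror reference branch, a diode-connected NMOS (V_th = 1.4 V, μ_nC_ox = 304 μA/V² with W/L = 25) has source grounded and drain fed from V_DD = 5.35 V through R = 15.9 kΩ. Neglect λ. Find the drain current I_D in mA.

I_D = 0.233 mA

With gate tied to drain, V_GS = V_DS ≥ V_GS − V_th, so the device is in saturation.
k_n = μ_nC_ox · (W/L) = 7.6 mA/V².
KCL at the drain: ½ k_n (V_GS − V_th)² = (V_DD − V_GS)/R.
Let x = V_GS − 1.4. Then 60.4 x² + x − 3.95 = 0, giving x = 0.248 V (positive root), so V_GS = 1.65 V.
I_D = (V_DD − V_GS)/R = (5.35 − 1.65) / 15.9 = 0.233 mA.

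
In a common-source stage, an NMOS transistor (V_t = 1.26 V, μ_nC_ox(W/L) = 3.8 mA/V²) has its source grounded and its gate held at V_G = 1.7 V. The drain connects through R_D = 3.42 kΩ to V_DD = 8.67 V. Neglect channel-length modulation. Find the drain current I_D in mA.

I_D = 0.368 mA

V_GS = V_G = 1.7 V, so V_ov = 1.7 − 1.26 = 0.44 V.
Assume saturation: I_D = ½ k_n V_ov² = 0.5 × 3.8 × 0.44² = 0.368 mA, giving V_DS = V_DD − I_D R_D = 8.67 − 0.368 × 3.42 = 7.41 V.
V_DS = 7.41 V ≥ V_ov = 0.44 V, confirming saturation.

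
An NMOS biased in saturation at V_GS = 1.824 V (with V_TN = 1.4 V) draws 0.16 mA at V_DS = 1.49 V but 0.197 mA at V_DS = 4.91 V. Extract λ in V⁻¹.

λ = 0.0752 V⁻¹

With V_GS fixed, I_D ∝ (1 + λ V_DS) in saturation, so I_D2/I_D1 = (1 + λ V_DS2)/(1 + λ V_DS1).
0.197/0.16 = 1.231 = (1 + 4.91 λ)/(1 + 1.49 λ).
Solving: λ (I_D1 V_DS2 − I_D2 V_DS1) = I_D2 − I_D1, so λ = (0.197 − 0.16) / (0.16 × 4.91 − 0.197 × 1.49) = 0.037 / 0.492 = 0.0752 V⁻¹.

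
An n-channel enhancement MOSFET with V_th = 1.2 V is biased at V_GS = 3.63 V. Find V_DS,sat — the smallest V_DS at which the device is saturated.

V_DS,sat = 2.43 V

The boundary between triode and saturation is V_DS = V_GS − V_th = V_ov.
V_ov = 3.63 − 1.2 = 2.43 V.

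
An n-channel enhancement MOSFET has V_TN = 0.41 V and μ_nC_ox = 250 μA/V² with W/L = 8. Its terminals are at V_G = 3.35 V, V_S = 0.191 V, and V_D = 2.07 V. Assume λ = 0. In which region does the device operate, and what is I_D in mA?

V_GS = V_G − V_S = 3.35 − 0.191 = 3.16 V; V_DS = V_D − V_S = 2.07 − 0.191 = 1.88 V.
k_n = μ_nC_ox · (W/L) = 2 mA/V².
V_ov = V_GS − V_TN = 3.16 − 0.41 = 2.75 V.
Since V_DS = 1.88 V < V_ov = 2.75 V, the device is in the triode region.
I_D = k_n [V_ov · V_DS − ½ V_DS²] = 2 × [2.75 × 1.88 − 0.5 × 1.88²] = 6.8 mA.

Triode; I_D = 6.80 mA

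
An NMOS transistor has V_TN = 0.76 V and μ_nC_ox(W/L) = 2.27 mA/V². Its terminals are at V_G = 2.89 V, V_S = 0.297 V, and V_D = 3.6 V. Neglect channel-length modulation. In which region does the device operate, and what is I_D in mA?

V_GS = V_G − V_S = 2.89 − 0.297 = 2.59 V; V_DS = V_D − V_S = 3.6 − 0.297 = 3.3 V.
V_ov = V_GS − V_TN = 2.59 − 0.76 = 1.83 V.
Since V_DS = 3.3 V ≥ V_ov = 1.83 V, the device is in saturation.
I_D = ½ k_n V_ov² = 0.5 × 2.27 × 1.83² = 3.81 mA.

Saturation; I_D = 3.81 mA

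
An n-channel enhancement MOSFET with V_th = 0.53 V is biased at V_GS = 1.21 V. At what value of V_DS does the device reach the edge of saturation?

V_DS,sat = 0.680 V

The boundary between triode and saturation is V_DS = V_GS − V_th = V_ov.
V_ov = 1.21 − 0.53 = 0.68 V.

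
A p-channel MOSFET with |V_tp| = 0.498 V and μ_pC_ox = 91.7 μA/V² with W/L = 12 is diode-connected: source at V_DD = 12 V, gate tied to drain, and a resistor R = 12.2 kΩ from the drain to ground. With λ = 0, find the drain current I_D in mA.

I_D = 0.841 mA

With gate tied to drain, V_SG = V_SD ≥ V_SG − |V_tp|, so the device is in saturation.
k_p = μ_pC_ox · (W/L) = 1.1 mA/V².
KCL at the drain: ½ k_p (V_SG − |V_tp|)² = (V_DD − V_SG)/R.
Let x = V_SG − 0.498. Then 6.71 x² + x − 11.5 = 0, giving x = 1.24 V (positive root), so V_SG = 1.73 V.
I_D = (V_DD − V_SG)/R = (12 − 1.73) / 12.2 = 0.841 mA.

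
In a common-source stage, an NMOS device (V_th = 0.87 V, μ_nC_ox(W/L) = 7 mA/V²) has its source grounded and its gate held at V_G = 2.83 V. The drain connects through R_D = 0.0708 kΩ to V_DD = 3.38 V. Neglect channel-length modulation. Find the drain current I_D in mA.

I_D = 13.4 mA

V_GS = V_G = 2.83 V, so V_ov = 2.83 − 0.87 = 1.96 V.
Assume saturation: I_D = ½ k_n V_ov² = 0.5 × 7 × 1.96² = 13.4 mA, giving V_DS = V_DD − I_D R_D = 3.38 − 13.4 × 0.0708 = 2.43 V.
V_DS = 2.43 V ≥ V_ov = 1.96 V, confirming saturation.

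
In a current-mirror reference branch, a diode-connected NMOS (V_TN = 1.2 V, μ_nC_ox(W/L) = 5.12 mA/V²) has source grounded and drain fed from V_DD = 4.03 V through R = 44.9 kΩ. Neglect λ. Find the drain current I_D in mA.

With gate tied to drain, V_GS = V_DS ≥ V_GS − V_TN, so the device is in saturation.
KCL at the drain: ½ k_n (V_GS − V_TN)² = (V_DD − V_GS)/R.
Let x = V_GS − 1.2. Then 115 x² + x − 2.83 = 0, giving x = 0.153 V (positive root), so V_GS = 1.35 V.
I_D = (V_DD − V_GS)/R = (4.03 − 1.35) / 44.9 = 0.0596 mA.

I_D = 0.0596 mA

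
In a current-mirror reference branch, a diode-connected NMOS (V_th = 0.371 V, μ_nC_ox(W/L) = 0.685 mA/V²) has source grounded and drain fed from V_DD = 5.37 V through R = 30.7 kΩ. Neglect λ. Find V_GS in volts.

V_GS = 1.01 V

With gate tied to drain, V_GS = V_DS ≥ V_GS − V_th, so the device is in saturation.
KCL at the drain: ½ k_n (V_GS − V_th)² = (V_DD − V_GS)/R.
Let x = V_GS − 0.371. Then 10.5 x² + x − 4.999 = 0, giving x = 0.644 V (positive root), so V_GS = 1.01 V.
I_D = (V_DD − V_GS)/R = (5.37 − 1.01) / 30.7 = 0.142 mA.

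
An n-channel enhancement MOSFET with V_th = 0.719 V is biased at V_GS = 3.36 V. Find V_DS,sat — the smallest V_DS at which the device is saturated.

The boundary between triode and saturation is V_DS = V_GS − V_th = V_ov.
V_ov = 3.36 − 0.719 = 2.64 V.

V_DS,sat = 2.64 V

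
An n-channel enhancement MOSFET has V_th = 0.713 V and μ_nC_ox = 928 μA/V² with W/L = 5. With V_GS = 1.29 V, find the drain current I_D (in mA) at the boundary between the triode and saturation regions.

I_D = 0.772 mA

At the boundary V_DS = V_ov = V_GS − V_th = 1.29 − 0.713 = 0.577 V.
k_n = μ_nC_ox · (W/L) = 4.64 mA/V².
I_D = ½ k_n V_ov² = 0.5 × 4.64 × 0.577² = 0.772 mA.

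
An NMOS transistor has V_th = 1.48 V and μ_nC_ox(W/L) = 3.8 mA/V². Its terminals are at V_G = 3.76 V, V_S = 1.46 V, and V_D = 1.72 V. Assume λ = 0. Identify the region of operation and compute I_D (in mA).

Triode; I_D = 0.682 mA

V_GS = V_G − V_S = 3.76 − 1.46 = 2.3 V; V_DS = V_D − V_S = 1.72 − 1.46 = 0.26 V.
V_ov = V_GS − V_th = 2.3 − 1.48 = 0.82 V.
Since V_DS = 0.26 V < V_ov = 0.82 V, the device is in the triode region.
I_D = k_n [V_ov · V_DS − ½ V_DS²] = 3.8 × [0.82 × 0.26 − 0.5 × 0.26²] = 0.682 mA.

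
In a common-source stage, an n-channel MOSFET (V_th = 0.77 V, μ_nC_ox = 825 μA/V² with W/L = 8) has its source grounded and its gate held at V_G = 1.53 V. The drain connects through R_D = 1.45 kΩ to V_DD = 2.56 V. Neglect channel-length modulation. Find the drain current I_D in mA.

I_D = 1.49 mA

V_GS = V_G = 1.53 V, so V_ov = 1.53 − 0.77 = 0.76 V.
k_n = μ_nC_ox · (W/L) = 6.6 mA/V².
Assume saturation: I_D = ½ k_n V_ov² = 0.5 × 6.6 × 0.76² = 1.91 mA, giving V_DS = V_DD − I_D R_D = 2.56 − 1.91 × 1.45 = -0.204 V.
But -0.204 V < V_ov = 0.76 V, so the device is actually in triode.
In triode I_D = k_n[V_ov V_DS − ½ V_DS²] and I_D = (V_DD − V_DS)/R_D. Equating: 4.78 V_DS² − 8.273 V_DS + 2.56 = 0, giving V_DS = 0.404 V (the root below V_ov).
I_D = (2.56 − 0.404) / 1.45 = 1.49 mA.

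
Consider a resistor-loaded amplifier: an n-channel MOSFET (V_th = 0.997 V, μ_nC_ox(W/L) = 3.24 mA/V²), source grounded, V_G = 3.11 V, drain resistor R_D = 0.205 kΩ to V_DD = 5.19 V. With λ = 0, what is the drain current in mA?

V_GS = V_G = 3.11 V, so V_ov = 3.11 − 0.997 = 2.11 V.
Assume saturation: I_D = ½ k_n V_ov² = 0.5 × 3.24 × 2.11² = 7.23 mA, giving V_DS = V_DD − I_D R_D = 5.19 − 7.23 × 0.205 = 3.71 V.
V_DS = 3.71 V ≥ V_ov = 2.11 V, confirming saturation.

I_D = 7.23 mA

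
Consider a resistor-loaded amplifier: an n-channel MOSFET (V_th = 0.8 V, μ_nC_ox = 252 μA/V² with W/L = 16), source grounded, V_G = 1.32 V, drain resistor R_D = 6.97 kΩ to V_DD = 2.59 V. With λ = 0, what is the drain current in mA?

I_D = 0.342 mA

V_GS = V_G = 1.32 V, so V_ov = 1.32 − 0.8 = 0.52 V.
k_n = μ_nC_ox · (W/L) = 4.032 mA/V².
Assume saturation: I_D = ½ k_n V_ov² = 0.5 × 4.032 × 0.52² = 0.545 mA, giving V_DS = V_DD − I_D R_D = 2.59 − 0.545 × 6.97 = -1.21 V.
But -1.21 V < V_ov = 0.52 V, so the device is actually in triode.
In triode I_D = k_n[V_ov V_DS − ½ V_DS²] and I_D = (V_DD − V_DS)/R_D. Equating: 14.1 V_DS² − 15.61 V_DS + 2.59 = 0, giving V_DS = 0.203 V (the root below V_ov).
I_D = (2.59 − 0.203) / 6.97 = 0.342 mA.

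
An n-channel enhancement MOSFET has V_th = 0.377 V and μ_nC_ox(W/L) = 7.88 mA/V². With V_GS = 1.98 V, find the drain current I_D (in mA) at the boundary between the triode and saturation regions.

At the boundary V_DS = V_ov = V_GS − V_th = 1.98 − 0.377 = 1.6 V.
I_D = ½ k_n V_ov² = 0.5 × 7.88 × 1.6² = 10.1 mA.

I_D = 10.1 mA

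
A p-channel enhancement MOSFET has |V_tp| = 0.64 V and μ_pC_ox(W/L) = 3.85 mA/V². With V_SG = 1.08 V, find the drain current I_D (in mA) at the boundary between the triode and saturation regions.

At the boundary V_SD = V_ov = V_SG − |V_tp| = 1.08 − 0.64 = 0.44 V.
I_D = ½ k_p V_ov² = 0.5 × 3.85 × 0.44² = 0.373 mA.

I_D = 0.373 mA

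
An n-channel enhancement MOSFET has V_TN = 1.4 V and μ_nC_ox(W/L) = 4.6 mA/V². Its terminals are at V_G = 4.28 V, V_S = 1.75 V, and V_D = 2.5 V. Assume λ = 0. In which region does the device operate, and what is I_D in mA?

Triode; I_D = 2.60 mA

V_GS = V_G − V_S = 4.28 − 1.75 = 2.53 V; V_DS = V_D − V_S = 2.5 − 1.75 = 0.75 V.
V_ov = V_GS − V_TN = 2.53 − 1.4 = 1.13 V.
Since V_DS = 0.75 V < V_ov = 1.13 V, the device is in the triode region.
I_D = k_n [V_ov · V_DS − ½ V_DS²] = 4.6 × [1.13 × 0.75 − 0.5 × 0.75²] = 2.6 mA.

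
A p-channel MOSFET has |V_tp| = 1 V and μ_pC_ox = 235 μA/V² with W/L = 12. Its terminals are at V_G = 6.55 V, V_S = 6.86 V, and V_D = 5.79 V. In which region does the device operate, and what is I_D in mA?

Cutoff; I_D = 0 mA

V_SG = V_S − V_G = 6.86 − 6.55 = 0.31 V; V_SD = V_S − V_D = 6.86 − 5.79 = 1.07 V.
V_SG = 0.31 V < |V_tp| = 1 V, so the transistor is in cutoff.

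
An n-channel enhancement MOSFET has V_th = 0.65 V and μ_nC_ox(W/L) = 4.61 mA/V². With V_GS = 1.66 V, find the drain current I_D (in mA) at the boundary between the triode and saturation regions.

I_D = 2.35 mA

At the boundary V_DS = V_ov = V_GS − V_th = 1.66 − 0.65 = 1.01 V.
I_D = ½ k_n V_ov² = 0.5 × 4.61 × 1.01² = 2.35 mA.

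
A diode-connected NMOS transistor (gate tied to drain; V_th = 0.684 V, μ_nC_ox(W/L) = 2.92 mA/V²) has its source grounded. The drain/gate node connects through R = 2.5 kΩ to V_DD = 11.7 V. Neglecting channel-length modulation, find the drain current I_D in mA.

I_D = 3.76 mA

With gate tied to drain, V_GS = V_DS ≥ V_GS − V_th, so the device is in saturation.
KCL at the drain: ½ k_n (V_GS − V_th)² = (V_DD − V_GS)/R.
Let x = V_GS − 0.684. Then 3.65 x² + x − 11.02 = 0, giving x = 1.61 V (positive root), so V_GS = 2.29 V.
I_D = (V_DD − V_GS)/R = (11.7 − 2.29) / 2.5 = 3.76 mA.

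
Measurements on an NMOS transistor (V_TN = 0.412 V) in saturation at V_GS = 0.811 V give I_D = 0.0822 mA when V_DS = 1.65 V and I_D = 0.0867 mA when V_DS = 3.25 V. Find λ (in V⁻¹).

λ = 0.0363 V⁻¹

With V_GS fixed, I_D ∝ (1 + λ V_DS) in saturation, so I_D2/I_D1 = (1 + λ V_DS2)/(1 + λ V_DS1).
0.0867/0.0822 = 1.055 = (1 + 3.25 λ)/(1 + 1.65 λ).
Solving: λ (I_D1 V_DS2 − I_D2 V_DS1) = I_D2 − I_D1, so λ = (0.0867 − 0.0822) / (0.0822 × 3.25 − 0.0867 × 1.65) = 0.0045 / 0.124 = 0.0363 V⁻¹.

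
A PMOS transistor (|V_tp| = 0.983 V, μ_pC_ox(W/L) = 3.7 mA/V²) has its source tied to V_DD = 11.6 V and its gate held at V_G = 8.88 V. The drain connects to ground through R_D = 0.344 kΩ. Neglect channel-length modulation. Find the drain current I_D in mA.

I_D = 5.58 mA

V_SG = V_DD − V_G = 11.6 − 8.88 = 2.72 V, so V_ov = 2.72 − 0.983 = 1.74 V.
Assume saturation: I_D = ½ k_p V_ov² = 0.5 × 3.7 × 1.74² = 5.58 mA, giving V_SD = V_DD − I_D R_D = 11.6 − 5.58 × 0.344 = 9.68 V.
V_SD = 9.68 V ≥ V_ov = 1.74 V, confirming saturation.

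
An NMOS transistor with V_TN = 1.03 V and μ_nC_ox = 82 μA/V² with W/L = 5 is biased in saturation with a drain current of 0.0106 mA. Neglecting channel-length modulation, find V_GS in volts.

k_n = μ_nC_ox · (W/L) = 0.41 mA/V².
In saturation I_D = ½ k_n (V_GS − V_TN)², so V_GS − V_TN = √(2 I_D / k_n) = √(2 × 0.0106 / 0.41) = 0.227 V.
V_GS = 1.03 + 0.227 = 1.26 V.

V_GS = 1.26 V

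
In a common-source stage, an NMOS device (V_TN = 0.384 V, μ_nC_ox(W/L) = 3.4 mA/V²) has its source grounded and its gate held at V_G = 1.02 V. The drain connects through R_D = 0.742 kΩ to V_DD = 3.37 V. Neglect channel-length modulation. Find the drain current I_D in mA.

I_D = 0.688 mA

V_GS = V_G = 1.02 V, so V_ov = 1.02 − 0.384 = 0.636 V.
Assume saturation: I_D = ½ k_n V_ov² = 0.5 × 3.4 × 0.636² = 0.688 mA, giving V_DS = V_DD − I_D R_D = 3.37 − 0.688 × 0.742 = 2.86 V.
V_DS = 2.86 V ≥ V_ov = 0.636 V, confirming saturation.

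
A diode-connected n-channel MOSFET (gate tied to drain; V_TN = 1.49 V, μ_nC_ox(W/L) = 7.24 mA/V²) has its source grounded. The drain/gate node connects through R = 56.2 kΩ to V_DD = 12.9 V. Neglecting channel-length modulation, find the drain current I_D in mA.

I_D = 0.199 mA

With gate tied to drain, V_GS = V_DS ≥ V_GS − V_TN, so the device is in saturation.
KCL at the drain: ½ k_n (V_GS − V_TN)² = (V_DD − V_GS)/R.
Let x = V_GS − 1.49. Then 203 x² + x − 11.41 = 0, giving x = 0.234 V (positive root), so V_GS = 1.72 V.
I_D = (V_DD − V_GS)/R = (12.9 − 1.72) / 56.2 = 0.199 mA.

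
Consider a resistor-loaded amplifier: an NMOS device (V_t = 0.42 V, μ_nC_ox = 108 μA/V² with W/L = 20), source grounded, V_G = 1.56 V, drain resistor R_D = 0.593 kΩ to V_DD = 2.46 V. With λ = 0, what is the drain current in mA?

I_D = 1.40 mA

V_GS = V_G = 1.56 V, so V_ov = 1.56 − 0.42 = 1.14 V.
k_n = μ_nC_ox · (W/L) = 2.16 mA/V².
Assume saturation: I_D = ½ k_n V_ov² = 0.5 × 2.16 × 1.14² = 1.4 mA, giving V_DS = V_DD − I_D R_D = 2.46 − 1.4 × 0.593 = 1.63 V.
V_DS = 1.63 V ≥ V_ov = 1.14 V, confirming saturation.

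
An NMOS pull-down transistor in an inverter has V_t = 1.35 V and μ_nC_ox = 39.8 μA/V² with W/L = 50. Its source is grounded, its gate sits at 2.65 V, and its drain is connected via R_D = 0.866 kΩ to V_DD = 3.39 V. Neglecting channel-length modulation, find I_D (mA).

V_GS = V_G = 2.65 V, so V_ov = 2.65 − 1.35 = 1.3 V.
k_n = μ_nC_ox · (W/L) = 1.99 mA/V².
Assume saturation: I_D = ½ k_n V_ov² = 0.5 × 1.99 × 1.3² = 1.68 mA, giving V_DS = V_DD − I_D R_D = 3.39 − 1.68 × 0.866 = 1.93 V.
V_DS = 1.93 V ≥ V_ov = 1.3 V, confirming saturation.

I_D = 1.68 mA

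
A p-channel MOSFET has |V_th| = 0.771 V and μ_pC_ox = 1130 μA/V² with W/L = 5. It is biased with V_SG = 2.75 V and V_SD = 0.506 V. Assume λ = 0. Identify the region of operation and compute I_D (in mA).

k_p = μ_pC_ox · (W/L) = 5.65 mA/V².
V_ov = V_SG − |V_th| = 2.75 − 0.771 = 1.98 V.
Since V_SD = 0.506 V < V_ov = 1.98 V, the device is in the triode region.
I_D = k_p [V_ov · V_SD − ½ V_SD²] = 5.65 × [1.98 × 0.506 − 0.5 × 0.506²] = 4.93 mA.

Triode; I_D = 4.93 mA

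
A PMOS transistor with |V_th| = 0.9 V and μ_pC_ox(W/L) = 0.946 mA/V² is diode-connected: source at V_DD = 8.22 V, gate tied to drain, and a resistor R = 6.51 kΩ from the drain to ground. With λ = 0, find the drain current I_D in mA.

I_D = 0.911 mA

With gate tied to drain, V_SG = V_SD ≥ V_SG − |V_th|, so the device is in saturation.
KCL at the drain: ½ k_p (V_SG − |V_th|)² = (V_DD − V_SG)/R.
Let x = V_SG − 0.9. Then 3.08 x² + x − 7.32 = 0, giving x = 1.39 V (positive root), so V_SG = 2.29 V.
I_D = (V_DD − V_SG)/R = (8.22 − 2.29) / 6.51 = 0.911 mA.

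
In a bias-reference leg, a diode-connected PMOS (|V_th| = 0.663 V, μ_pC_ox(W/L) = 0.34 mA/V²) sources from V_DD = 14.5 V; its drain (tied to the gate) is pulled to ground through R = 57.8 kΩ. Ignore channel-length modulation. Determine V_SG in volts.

V_SG = 1.80 V

With gate tied to drain, V_SG = V_SD ≥ V_SG − |V_th|, so the device is in saturation.
KCL at the drain: ½ k_p (V_SG − |V_th|)² = (V_DD − V_SG)/R.
Let x = V_SG − 0.663. Then 9.83 x² + x − 13.84 = 0, giving x = 1.14 V (positive root), so V_SG = 1.8 V.
I_D = (V_DD − V_SG)/R = (14.5 − 1.8) / 57.8 = 0.22 mA.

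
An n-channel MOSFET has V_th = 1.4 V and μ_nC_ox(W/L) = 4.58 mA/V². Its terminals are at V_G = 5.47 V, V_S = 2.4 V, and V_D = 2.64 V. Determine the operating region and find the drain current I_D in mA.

Triode; I_D = 1.70 mA

V_GS = V_G − V_S = 5.47 − 2.4 = 3.07 V; V_DS = V_D − V_S = 2.64 − 2.4 = 0.24 V.
V_ov = V_GS − V_th = 3.07 − 1.4 = 1.67 V.
Since V_DS = 0.24 V < V_ov = 1.67 V, the device is in the triode region.
I_D = k_n [V_ov · V_DS − ½ V_DS²] = 4.58 × [1.67 × 0.24 − 0.5 × 0.24²] = 1.7 mA.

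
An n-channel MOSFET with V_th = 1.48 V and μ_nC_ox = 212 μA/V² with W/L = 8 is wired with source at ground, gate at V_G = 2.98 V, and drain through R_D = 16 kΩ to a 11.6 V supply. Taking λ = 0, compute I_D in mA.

V_GS = V_G = 2.98 V, so V_ov = 2.98 − 1.48 = 1.5 V.
k_n = μ_nC_ox · (W/L) = 1.696 mA/V².
Assume saturation: I_D = ½ k_n V_ov² = 0.5 × 1.696 × 1.5² = 1.91 mA, giving V_DS = V_DD − I_D R_D = 11.6 − 1.91 × 16 = -18.9 V.
But -18.9 V < V_ov = 1.5 V, so the device is actually in triode.
In triode I_D = k_n[V_ov V_DS − ½ V_DS²] and I_D = (V_DD − V_DS)/R_D. Equating: 13.6 V_DS² − 41.7 V_DS + 11.6 = 0, giving V_DS = 0.309 V (the root below V_ov).
I_D = (11.6 − 0.309) / 16 = 0.706 mA.

I_D = 0.706 mA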